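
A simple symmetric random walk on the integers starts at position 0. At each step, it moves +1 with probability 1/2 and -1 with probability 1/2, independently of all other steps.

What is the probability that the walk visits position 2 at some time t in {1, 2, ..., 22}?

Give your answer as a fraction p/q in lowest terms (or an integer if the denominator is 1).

Answer: 1421113/2097152

Derivation:
Count via complement. Let g(t,s) = #length-t paths at position s with S_1..S_t all ≠ 2.
g(t,s) = g(t-1,s-1) + g(t-1,s+1) for s ≠ 2; g(t,2) = 0.
t=0: g(0,0)=1
t=1: g(1,-1)=1 g(1,1)=1
t=2: g(2,-2)=1 g(2,0)=2
t=3: g(3,-3)=1 g(3,-1)=3 g(3,1)=2
t=4: g(4,-4)=1 g(4,-2)=4 g(4,0)=5
t=5: g(5,-5)=1 g(5,-3)=5 g(5,-1)=9 g(5,1)=5
t=6: g(6,-6)=1 g(6,-4)=6 g(6,-2)=14 g(6,0)=14
t=7: g(7,-7)=1 g(7,-5)=7 g(7,-3)=20 g(7,-1)=28 g(7,1)=14
t=8: g(8,-8)=1 g(8,-6)=8 g(8,-4)=27 g(8,-2)=48 g(8,0)=42
t=9: g(9,-9)=1 g(9,-7)=9 g(9,-5)=35 g(9,-3)=75 g(9,-1)=90 g(9,1)=42
t=10: g(10,-10)=1 g(10,-8)=10 g(10,-6)=44 g(10,-4)=110 g(10,-2)=165 g(10,0)=132
t=11: g(11,-11)=1 g(11,-9)=11 g(11,-7)=54 g(11,-5)=154 g(11,-3)=275 g(11,-1)=297 g(11,1)=132
t=12: g(12,-12)=1 g(12,-10)=12 g(12,-8)=65 g(12,-6)=208 g(12,-4)=429 g(12,-2)=572 g(12,0)=429
t=13: g(13,-13)=1 g(13,-11)=13 g(13,-9)=77 g(13,-7)=273 g(13,-5)=637 g(13,-3)=1001 g(13,-1)=1001 g(13,1)=429
t=14: g(14,-14)=1 g(14,-12)=14 g(14,-10)=90 g(14,-8)=350 g(14,-6)=910 g(14,-4)=1638 g(14,-2)=2002 g(14,0)=1430
t=15: g(15,-15)=1 g(15,-13)=15 g(15,-11)=104 g(15,-9)=440 g(15,-7)=1260 g(15,-5)=2548 g(15,-3)=3640 g(15,-1)=3432 g(15,1)=1430
t=16: g(16,-16)=1 g(16,-14)=16 g(16,-12)=119 g(16,-10)=544 g(16,-8)=1700 g(16,-6)=3808 g(16,-4)=6188 g(16,-2)=7072 g(16,0)=4862
t=17: g(17,-17)=1 g(17,-15)=17 g(17,-13)=135 g(17,-11)=663 g(17,-9)=2244 g(17,-7)=5508 g(17,-5)=9996 g(17,-3)=13260 g(17,-1)=11934 g(17,1)=4862
t=18: g(18,-18)=1 g(18,-16)=18 g(18,-14)=152 g(18,-12)=798 g(18,-10)=2907 g(18,-8)=7752 g(18,-6)=15504 g(18,-4)=23256 g(18,-2)=25194 g(18,0)=16796
t=19: g(19,-19)=1 g(19,-17)=19 g(19,-15)=170 g(19,-13)=950 g(19,-11)=3705 g(19,-9)=10659 g(19,-7)=23256 g(19,-5)=38760 g(19,-3)=48450 g(19,-1)=41990 g(19,1)=16796
t=20: g(20,-20)=1 g(20,-18)=20 g(20,-16)=189 g(20,-14)=1120 g(20,-12)=4655 g(20,-10)=14364 g(20,-8)=33915 g(20,-6)=62016 g(20,-4)=87210 g(20,-2)=90440 g(20,0)=58786
t=21: g(21,-21)=1 g(21,-19)=21 g(21,-17)=209 g(21,-15)=1309 g(21,-13)=5775 g(21,-11)=19019 g(21,-9)=48279 g(21,-7)=95931 g(21,-5)=149226 g(21,-3)=177650 g(21,-1)=149226 g(21,1)=58786
t=22: g(22,-22)=1 g(22,-20)=22 g(22,-18)=230 g(22,-16)=1518 g(22,-14)=7084 g(22,-12)=24794 g(22,-10)=67298 g(22,-8)=144210 g(22,-6)=245157 g(22,-4)=326876 g(22,-2)=326876 g(22,0)=208012
Paths never hitting 2: Σ_s g(22,s) = 1352078
Paths hitting 2: 2^22 - 1352078 = 2842226
P = 2842226/4194304 = 1421113/2097152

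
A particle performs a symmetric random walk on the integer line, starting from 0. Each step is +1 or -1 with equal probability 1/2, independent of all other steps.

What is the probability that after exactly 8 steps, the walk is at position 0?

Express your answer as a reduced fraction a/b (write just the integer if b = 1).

To return to 0 after 8 steps: need exactly 4 steps of +1 and 4 of -1.
Favorable paths: C(8,4) = 70
Total paths: 2^8 = 256
P = 70/256 = 35/128

Answer: 35/128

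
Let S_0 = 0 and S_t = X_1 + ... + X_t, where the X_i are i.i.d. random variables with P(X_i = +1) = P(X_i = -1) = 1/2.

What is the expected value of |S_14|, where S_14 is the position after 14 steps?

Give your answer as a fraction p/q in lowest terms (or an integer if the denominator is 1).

Answer: 3003/1024

Derivation:
S_14 takes values m ≡ 0 (mod 2) with |m| ≤ 14; P(S_14=m) = C(14,(14+m)/2)/2^14.
Total paths: 2^14 = 16384
Distribution: P(S=-14)=1/16384, P(S=-12)=14/16384, P(S=-10)=91/16384, P(S=-8)=364/16384, P(S=-6)=1001/16384, P(S=-4)=2002/16384, P(S=-2)=3003/16384, P(S=0)=3432/16384, P(S=2)=3003/16384, P(S=4)=2002/16384, P(S=6)=1001/16384, P(S=8)=364/16384, P(S=10)=91/16384, P(S=12)=14/16384, P(S=14)=1/16384
E[|S_14|] = Σ_m |m|·P(S_14=m) = 48048/16384 = 3003/1024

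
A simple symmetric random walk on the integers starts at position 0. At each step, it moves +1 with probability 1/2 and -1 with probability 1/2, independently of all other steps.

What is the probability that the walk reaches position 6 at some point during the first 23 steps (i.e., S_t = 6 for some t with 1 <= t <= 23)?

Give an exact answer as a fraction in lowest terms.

Count via complement. Let g(t,s) = #length-t paths at position s with S_1..S_t all ≠ 6.
g(t,s) = g(t-1,s-1) + g(t-1,s+1) for s ≠ 6; g(t,6) = 0.
t=0: g(0,0)=1
t=1: g(1,-1)=1 g(1,1)=1
t=2: g(2,-2)=1 g(2,0)=2 g(2,2)=1
t=3: g(3,-3)=1 g(3,-1)=3 g(3,1)=3 g(3,3)=1
t=4: g(4,-4)=1 g(4,-2)=4 g(4,0)=6 g(4,2)=4 g(4,4)=1
t=5: g(5,-5)=1 g(5,-3)=5 g(5,-1)=10 g(5,1)=10 g(5,3)=5 g(5,5)=1
t=6: g(6,-6)=1 g(6,-4)=6 g(6,-2)=15 g(6,0)=20 g(6,2)=15 g(6,4)=6
t=7: g(7,-7)=1 g(7,-5)=7 g(7,-3)=21 g(7,-1)=35 g(7,1)=35 g(7,3)=21 g(7,5)=6
t=8: g(8,-8)=1 g(8,-6)=8 g(8,-4)=28 g(8,-2)=56 g(8,0)=70 g(8,2)=56 g(8,4)=27
t=9: g(9,-9)=1 g(9,-7)=9 g(9,-5)=36 g(9,-3)=84 g(9,-1)=126 g(9,1)=126 g(9,3)=83 g(9,5)=27
t=10: g(10,-10)=1 g(10,-8)=10 g(10,-6)=45 g(10,-4)=120 g(10,-2)=210 g(10,0)=252 g(10,2)=209 g(10,4)=110
t=11: g(11,-11)=1 g(11,-9)=11 g(11,-7)=55 g(11,-5)=165 g(11,-3)=330 g(11,-1)=462 g(11,1)=461 g(11,3)=319 g(11,5)=110
t=12: g(12,-12)=1 g(12,-10)=12 g(12,-8)=66 g(12,-6)=220 g(12,-4)=495 g(12,-2)=792 g(12,0)=923 g(12,2)=780 g(12,4)=429
t=13: g(13,-13)=1 g(13,-11)=13 g(13,-9)=78 g(13,-7)=286 g(13,-5)=715 g(13,-3)=1287 g(13,-1)=1715 g(13,1)=1703 g(13,3)=1209 g(13,5)=429
t=14: g(14,-14)=1 g(14,-12)=14 g(14,-10)=91 g(14,-8)=364 g(14,-6)=1001 g(14,-4)=2002 g(14,-2)=3002 g(14,0)=3418 g(14,2)=2912 g(14,4)=1638
t=15: g(15,-15)=1 g(15,-13)=15 g(15,-11)=105 g(15,-9)=455 g(15,-7)=1365 g(15,-5)=3003 g(15,-3)=5004 g(15,-1)=6420 g(15,1)=6330 g(15,3)=4550 g(15,5)=1638
t=16: g(16,-16)=1 g(16,-14)=16 g(16,-12)=120 g(16,-10)=560 g(16,-8)=1820 g(16,-6)=4368 g(16,-4)=8007 g(16,-2)=11424 g(16,0)=12750 g(16,2)=10880 g(16,4)=6188
t=17: g(17,-17)=1 g(17,-15)=17 g(17,-13)=136 g(17,-11)=680 g(17,-9)=2380 g(17,-7)=6188 g(17,-5)=12375 g(17,-3)=19431 g(17,-1)=24174 g(17,1)=23630 g(17,3)=17068 g(17,5)=6188
t=18: g(18,-18)=1 g(18,-16)=18 g(18,-14)=153 g(18,-12)=816 g(18,-10)=3060 g(18,-8)=8568 g(18,-6)=18563 g(18,-4)=31806 g(18,-2)=43605 g(18,0)=47804 g(18,2)=40698 g(18,4)=23256
t=19: g(19,-19)=1 g(19,-17)=19 g(19,-15)=171 g(19,-13)=969 g(19,-11)=3876 g(19,-9)=11628 g(19,-7)=27131 g(19,-5)=50369 g(19,-3)=75411 g(19,-1)=91409 g(19,1)=88502 g(19,3)=63954 g(19,5)=23256
t=20: g(20,-20)=1 g(20,-18)=20 g(20,-16)=190 g(20,-14)=1140 g(20,-12)=4845 g(20,-10)=15504 g(20,-8)=38759 g(20,-6)=77500 g(20,-4)=125780 g(20,-2)=166820 g(20,0)=179911 g(20,2)=152456 g(20,4)=87210
t=21: g(21,-21)=1 g(21,-19)=21 g(21,-17)=210 g(21,-15)=1330 g(21,-13)=5985 g(21,-11)=20349 g(21,-9)=54263 g(21,-7)=116259 g(21,-5)=203280 g(21,-3)=292600 g(21,-1)=346731 g(21,1)=332367 g(21,3)=239666 g(21,5)=87210
t=22: g(22,-22)=1 g(22,-20)=22 g(22,-18)=231 g(22,-16)=1540 g(22,-14)=7315 g(22,-12)=26334 g(22,-10)=74612 g(22,-8)=170522 g(22,-6)=319539 g(22,-4)=495880 g(22,-2)=639331 g(22,0)=679098 g(22,2)=572033 g(22,4)=326876
t=23: g(23,-23)=1 g(23,-21)=23 g(23,-19)=253 g(23,-17)=1771 g(23,-15)=8855 g(23,-13)=33649 g(23,-11)=100946 g(23,-9)=245134 g(23,-7)=490061 g(23,-5)=815419 g(23,-3)=1135211 g(23,-1)=1318429 g(23,1)=1251131 g(23,3)=898909 g(23,5)=326876
Paths never hitting 6: Σ_s g(23,s) = 6626668
Paths hitting 6: 2^23 - 6626668 = 1761940
P = 1761940/8388608 = 440485/2097152

Answer: 440485/2097152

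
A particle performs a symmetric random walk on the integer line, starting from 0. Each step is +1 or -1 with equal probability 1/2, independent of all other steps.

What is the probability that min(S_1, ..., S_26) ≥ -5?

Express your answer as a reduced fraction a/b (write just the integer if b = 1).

Answer: 50480055/67108864

Derivation:
Let f(t,s) = #length-t paths at position s with S_1..S_t all ≥ -5.
f(t,s) = f(t-1,s-1) + f(t-1,s+1) for s ≥ -5; f(t,s) = 0 for s < -5.
t=0: f(0,0)=1
t=1: f(1,-1)=1 f(1,1)=1
t=2: f(2,-2)=1 f(2,0)=2 f(2,2)=1
t=3: f(3,-3)=1 f(3,-1)=3 f(3,1)=3 f(3,3)=1
t=4: f(4,-4)=1 f(4,-2)=4 f(4,0)=6 f(4,2)=4 f(4,4)=1
t=5: f(5,-5)=1 f(5,-3)=5 f(5,-1)=10 f(5,1)=10 f(5,3)=5 f(5,5)=1
t=6: f(6,-4)=6 f(6,-2)=15 f(6,0)=20 f(6,2)=15 f(6,4)=6 f(6,6)=1
t=7: f(7,-5)=6 f(7,-3)=21 f(7,-1)=35 f(7,1)=35 f(7,3)=21 f(7,5)=7 f(7,7)=1
t=8: f(8,-4)=27 f(8,-2)=56 f(8,0)=70 f(8,2)=56 f(8,4)=28 f(8,6)=8 f(8,8)=1
t=9: f(9,-5)=27 f(9,-3)=83 f(9,-1)=126 f(9,1)=126 f(9,3)=84 f(9,5)=36 f(9,7)=9 f(9,9)=1
t=10: f(10,-4)=110 f(10,-2)=209 f(10,0)=252 f(10,2)=210 f(10,4)=120 f(10,6)=45 f(10,8)=10 f(10,10)=1
t=11: f(11,-5)=110 f(11,-3)=319 f(11,-1)=461 f(11,1)=462 f(11,3)=330 f(11,5)=165 f(11,7)=55 f(11,9)=11 f(11,11)=1
t=12: f(12,-4)=429 f(12,-2)=780 f(12,0)=923 f(12,2)=792 f(12,4)=495 f(12,6)=220 f(12,8)=66 f(12,10)=12 f(12,12)=1
t=13: f(13,-5)=429 f(13,-3)=1209 f(13,-1)=1703 f(13,1)=1715 f(13,3)=1287 f(13,5)=715 f(13,7)=286 f(13,9)=78 f(13,11)=13 f(13,13)=1
t=14: f(14,-4)=1638 f(14,-2)=2912 f(14,0)=3418 f(14,2)=3002 f(14,4)=2002 f(14,6)=1001 f(14,8)=364 f(14,10)=91 f(14,12)=14 f(14,14)=1
t=15: f(15,-5)=1638 f(15,-3)=4550 f(15,-1)=6330 f(15,1)=6420 f(15,3)=5004 f(15,5)=3003 f(15,7)=1365 f(15,9)=455 f(15,11)=105 f(15,13)=15 f(15,15)=1
t=16: f(16,-4)=6188 f(16,-2)=10880 f(16,0)=12750 f(16,2)=11424 f(16,4)=8007 f(16,6)=4368 f(16,8)=1820 f(16,10)=560 f(16,12)=120 f(16,14)=16 f(16,16)=1
t=17: f(17,-5)=6188 f(17,-3)=17068 f(17,-1)=23630 f(17,1)=24174 f(17,3)=19431 f(17,5)=12375 f(17,7)=6188 f(17,9)=2380 f(17,11)=680 f(17,13)=136 f(17,15)=17 f(17,17)=1
t=18: f(18,-4)=23256 f(18,-2)=40698 f(18,0)=47804 f(18,2)=43605 f(18,4)=31806 f(18,6)=18563 f(18,8)=8568 f(18,10)=3060 f(18,12)=816 f(18,14)=153 f(18,16)=18 f(18,18)=1
t=19: f(19,-5)=23256 f(19,-3)=63954 f(19,-1)=88502 f(19,1)=91409 f(19,3)=75411 f(19,5)=50369 f(19,7)=27131 f(19,9)=11628 f(19,11)=3876 f(19,13)=969 f(19,15)=171 f(19,17)=19 f(19,19)=1
t=20: f(20,-4)=87210 f(20,-2)=152456 f(20,0)=179911 f(20,2)=166820 f(20,4)=125780 f(20,6)=77500 f(20,8)=38759 f(20,10)=15504 f(20,12)=4845 f(20,14)=1140 f(20,16)=190 f(20,18)=20 f(20,20)=1
t=21: f(21,-5)=87210 f(21,-3)=239666 f(21,-1)=332367 f(21,1)=346731 f(21,3)=292600 f(21,5)=203280 f(21,7)=116259 f(21,9)=54263 f(21,11)=20349 f(21,13)=5985 f(21,15)=1330 f(21,17)=210 f(21,19)=21 f(21,21)=1
t=22: f(22,-4)=326876 f(22,-2)=572033 f(22,0)=679098 f(22,2)=639331 f(22,4)=495880 f(22,6)=319539 f(22,8)=170522 f(22,10)=74612 f(22,12)=26334 f(22,14)=7315 f(22,16)=1540 f(22,18)=231 f(22,20)=22 f(22,22)=1
t=23: f(23,-5)=326876 f(23,-3)=898909 f(23,-1)=1251131 f(23,1)=1318429 f(23,3)=1135211 f(23,5)=815419 f(23,7)=490061 f(23,9)=245134 f(23,11)=100946 f(23,13)=33649 f(23,15)=8855 f(23,17)=1771 f(23,19)=253 f(23,21)=23 f(23,23)=1
t=24: f(24,-4)=1225785 f(24,-2)=2150040 f(24,0)=2569560 f(24,2)=2453640 f(24,4)=1950630 f(24,6)=1305480 f(24,8)=735195 f(24,10)=346080 f(24,12)=134595 f(24,14)=42504 f(24,16)=10626 f(24,18)=2024 f(24,20)=276 f(24,22)=24 f(24,24)=1
t=25: f(25,-5)=1225785 f(25,-3)=3375825 f(25,-1)=4719600 f(25,1)=5023200 f(25,3)=4404270 f(25,5)=3256110 f(25,7)=2040675 f(25,9)=1081275 f(25,11)=480675 f(25,13)=177099 f(25,15)=53130 f(25,17)=12650 f(25,19)=2300 f(25,21)=300 f(25,23)=25 f(25,25)=1
t=26: f(26,-4)=4601610 f(26,-2)=8095425 f(26,0)=9742800 f(26,2)=9427470 f(26,4)=7660380 f(26,6)=5296785 f(26,8)=3121950 f(26,10)=1561950 f(26,12)=657774 f(26,14)=230229 f(26,16)=65780 f(26,18)=14950 f(26,20)=2600 f(26,22)=325 f(26,24)=26 f(26,26)=1
Σ_s f(26,s) = 50480055
P = 50480055/67108864 = 50480055/67108864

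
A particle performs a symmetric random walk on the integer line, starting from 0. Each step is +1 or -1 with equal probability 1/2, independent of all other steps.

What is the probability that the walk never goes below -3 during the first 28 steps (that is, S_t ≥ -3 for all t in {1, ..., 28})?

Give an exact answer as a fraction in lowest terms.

Answer: 145422675/268435456

Derivation:
Let f(t,s) = #length-t paths at position s with S_1..S_t all ≥ -3.
f(t,s) = f(t-1,s-1) + f(t-1,s+1) for s ≥ -3; f(t,s) = 0 for s < -3.
t=0: f(0,0)=1
t=1: f(1,-1)=1 f(1,1)=1
t=2: f(2,-2)=1 f(2,0)=2 f(2,2)=1
t=3: f(3,-3)=1 f(3,-1)=3 f(3,1)=3 f(3,3)=1
t=4: f(4,-2)=4 f(4,0)=6 f(4,2)=4 f(4,4)=1
t=5: f(5,-3)=4 f(5,-1)=10 f(5,1)=10 f(5,3)=5 f(5,5)=1
t=6: f(6,-2)=14 f(6,0)=20 f(6,2)=15 f(6,4)=6 f(6,6)=1
t=7: f(7,-3)=14 f(7,-1)=34 f(7,1)=35 f(7,3)=21 f(7,5)=7 f(7,7)=1
t=8: f(8,-2)=48 f(8,0)=69 f(8,2)=56 f(8,4)=28 f(8,6)=8 f(8,8)=1
t=9: f(9,-3)=48 f(9,-1)=117 f(9,1)=125 f(9,3)=84 f(9,5)=36 f(9,7)=9 f(9,9)=1
t=10: f(10,-2)=165 f(10,0)=242 f(10,2)=209 f(10,4)=120 f(10,6)=45 f(10,8)=10 f(10,10)=1
t=11: f(11,-3)=165 f(11,-1)=407 f(11,1)=451 f(11,3)=329 f(11,5)=165 f(11,7)=55 f(11,9)=11 f(11,11)=1
t=12: f(12,-2)=572 f(12,0)=858 f(12,2)=780 f(12,4)=494 f(12,6)=220 f(12,8)=66 f(12,10)=12 f(12,12)=1
t=13: f(13,-3)=572 f(13,-1)=1430 f(13,1)=1638 f(13,3)=1274 f(13,5)=714 f(13,7)=286 f(13,9)=78 f(13,11)=13 f(13,13)=1
t=14: f(14,-2)=2002 f(14,0)=3068 f(14,2)=2912 f(14,4)=1988 f(14,6)=1000 f(14,8)=364 f(14,10)=91 f(14,12)=14 f(14,14)=1
t=15: f(15,-3)=2002 f(15,-1)=5070 f(15,1)=5980 f(15,3)=4900 f(15,5)=2988 f(15,7)=1364 f(15,9)=455 f(15,11)=105 f(15,13)=15 f(15,15)=1
t=16: f(16,-2)=7072 f(16,0)=11050 f(16,2)=10880 f(16,4)=7888 f(16,6)=4352 f(16,8)=1819 f(16,10)=560 f(16,12)=120 f(16,14)=16 f(16,16)=1
t=17: f(17,-3)=7072 f(17,-1)=18122 f(17,1)=21930 f(17,3)=18768 f(17,5)=12240 f(17,7)=6171 f(17,9)=2379 f(17,11)=680 f(17,13)=136 f(17,15)=17 f(17,17)=1
t=18: f(18,-2)=25194 f(18,0)=40052 f(18,2)=40698 f(18,4)=31008 f(18,6)=18411 f(18,8)=8550 f(18,10)=3059 f(18,12)=816 f(18,14)=153 f(18,16)=18 f(18,18)=1
t=19: f(19,-3)=25194 f(19,-1)=65246 f(19,1)=80750 f(19,3)=71706 f(19,5)=49419 f(19,7)=26961 f(19,9)=11609 f(19,11)=3875 f(19,13)=969 f(19,15)=171 f(19,17)=19 f(19,19)=1
t=20: f(20,-2)=90440 f(20,0)=145996 f(20,2)=152456 f(20,4)=121125 f(20,6)=76380 f(20,8)=38570 f(20,10)=15484 f(20,12)=4844 f(20,14)=1140 f(20,16)=190 f(20,18)=20 f(20,20)=1
t=21: f(21,-3)=90440 f(21,-1)=236436 f(21,1)=298452 f(21,3)=273581 f(21,5)=197505 f(21,7)=114950 f(21,9)=54054 f(21,11)=20328 f(21,13)=5984 f(21,15)=1330 f(21,17)=210 f(21,19)=21 f(21,21)=1
t=22: f(22,-2)=326876 f(22,0)=534888 f(22,2)=572033 f(22,4)=471086 f(22,6)=312455 f(22,8)=169004 f(22,10)=74382 f(22,12)=26312 f(22,14)=7314 f(22,16)=1540 f(22,18)=231 f(22,20)=22 f(22,22)=1
t=23: f(23,-3)=326876 f(23,-1)=861764 f(23,1)=1106921 f(23,3)=1043119 f(23,5)=783541 f(23,7)=481459 f(23,9)=243386 f(23,11)=100694 f(23,13)=33626 f(23,15)=8854 f(23,17)=1771 f(23,19)=253 f(23,21)=23 f(23,23)=1
t=24: f(24,-2)=1188640 f(24,0)=1968685 f(24,2)=2150040 f(24,4)=1826660 f(24,6)=1265000 f(24,8)=724845 f(24,10)=344080 f(24,12)=134320 f(24,14)=42480 f(24,16)=10625 f(24,18)=2024 f(24,20)=276 f(24,22)=24 f(24,24)=1
t=25: f(25,-3)=1188640 f(25,-1)=3157325 f(25,1)=4118725 f(25,3)=3976700 f(25,5)=3091660 f(25,7)=1989845 f(25,9)=1068925 f(25,11)=478400 f(25,13)=176800 f(25,15)=53105 f(25,17)=12649 f(25,19)=2300 f(25,21)=300 f(25,23)=25 f(25,25)=1
t=26: f(26,-2)=4345965 f(26,0)=7276050 f(26,2)=8095425 f(26,4)=7068360 f(26,6)=5081505 f(26,8)=3058770 f(26,10)=1547325 f(26,12)=655200 f(26,14)=229905 f(26,16)=65754 f(26,18)=14949 f(26,20)=2600 f(26,22)=325 f(26,24)=26 f(26,26)=1
t=27: f(27,-3)=4345965 f(27,-1)=11622015 f(27,1)=15371475 f(27,3)=15163785 f(27,5)=12149865 f(27,7)=8140275 f(27,9)=4606095 f(27,11)=2202525 f(27,13)=885105 f(27,15)=295659 f(27,17)=80703 f(27,19)=17549 f(27,21)=2925 f(27,23)=351 f(27,25)=27 f(27,27)=1
t=28: f(28,-2)=15967980 f(28,0)=26993490 f(28,2)=30535260 f(28,4)=27313650 f(28,6)=20290140 f(28,8)=12746370 f(28,10)=6808620 f(28,12)=3087630 f(28,14)=1180764 f(28,16)=376362 f(28,18)=98252 f(28,20)=20474 f(28,22)=3276 f(28,24)=378 f(28,26)=28 f(28,28)=1
Σ_s f(28,s) = 145422675
P = 145422675/268435456 = 145422675/268435456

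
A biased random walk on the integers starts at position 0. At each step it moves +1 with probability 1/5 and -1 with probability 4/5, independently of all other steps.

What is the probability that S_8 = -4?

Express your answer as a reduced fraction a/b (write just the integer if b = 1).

To reach position -4 after 8 steps: need 2 steps of +1 and 6 steps of -1.
Number of such sequences: C(8,2) = 28
Each has probability (1/5)^2 · (4/5)^6 = 4096/390625
P = 28 · 4096/390625 = 114688/390625

Answer: 114688/390625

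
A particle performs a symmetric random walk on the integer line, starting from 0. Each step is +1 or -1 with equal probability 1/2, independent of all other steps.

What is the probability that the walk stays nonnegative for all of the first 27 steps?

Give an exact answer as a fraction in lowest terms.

Answer: 5014575/33554432

Derivation:
Let f(t,s) = #length-t paths at position s with S_1..S_t all ≥ 0.
f(t,s) = f(t-1,s-1) + f(t-1,s+1) for s ≥ 0; f(t,s) = 0 for s < 0.
t=0: f(0,0)=1
t=1: f(1,1)=1
t=2: f(2,0)=1 f(2,2)=1
t=3: f(3,1)=2 f(3,3)=1
t=4: f(4,0)=2 f(4,2)=3 f(4,4)=1
t=5: f(5,1)=5 f(5,3)=4 f(5,5)=1
t=6: f(6,0)=5 f(6,2)=9 f(6,4)=5 f(6,6)=1
t=7: f(7,1)=14 f(7,3)=14 f(7,5)=6 f(7,7)=1
t=8: f(8,0)=14 f(8,2)=28 f(8,4)=20 f(8,6)=7 f(8,8)=1
t=9: f(9,1)=42 f(9,3)=48 f(9,5)=27 f(9,7)=8 f(9,9)=1
t=10: f(10,0)=42 f(10,2)=90 f(10,4)=75 f(10,6)=35 f(10,8)=9 f(10,10)=1
t=11: f(11,1)=132 f(11,3)=165 f(11,5)=110 f(11,7)=44 f(11,9)=10 f(11,11)=1
t=12: f(12,0)=132 f(12,2)=297 f(12,4)=275 f(12,6)=154 f(12,8)=54 f(12,10)=11 f(12,12)=1
t=13: f(13,1)=429 f(13,3)=572 f(13,5)=429 f(13,7)=208 f(13,9)=65 f(13,11)=12 f(13,13)=1
t=14: f(14,0)=429 f(14,2)=1001 f(14,4)=1001 f(14,6)=637 f(14,8)=273 f(14,10)=77 f(14,12)=13 f(14,14)=1
t=15: f(15,1)=1430 f(15,3)=2002 f(15,5)=1638 f(15,7)=910 f(15,9)=350 f(15,11)=90 f(15,13)=14 f(15,15)=1
t=16: f(16,0)=1430 f(16,2)=3432 f(16,4)=3640 f(16,6)=2548 f(16,8)=1260 f(16,10)=440 f(16,12)=104 f(16,14)=15 f(16,16)=1
t=17: f(17,1)=4862 f(17,3)=7072 f(17,5)=6188 f(17,7)=3808 f(17,9)=1700 f(17,11)=544 f(17,13)=119 f(17,15)=16 f(17,17)=1
t=18: f(18,0)=4862 f(18,2)=11934 f(18,4)=13260 f(18,6)=9996 f(18,8)=5508 f(18,10)=2244 f(18,12)=663 f(18,14)=135 f(18,16)=17 f(18,18)=1
t=19: f(19,1)=16796 f(19,3)=25194 f(19,5)=23256 f(19,7)=15504 f(19,9)=7752 f(19,11)=2907 f(19,13)=798 f(19,15)=152 f(19,17)=18 f(19,19)=1
t=20: f(20,0)=16796 f(20,2)=41990 f(20,4)=48450 f(20,6)=38760 f(20,8)=23256 f(20,10)=10659 f(20,12)=3705 f(20,14)=950 f(20,16)=170 f(20,18)=19 f(20,20)=1
t=21: f(21,1)=58786 f(21,3)=90440 f(21,5)=87210 f(21,7)=62016 f(21,9)=33915 f(21,11)=14364 f(21,13)=4655 f(21,15)=1120 f(21,17)=189 f(21,19)=20 f(21,21)=1
t=22: f(22,0)=58786 f(22,2)=149226 f(22,4)=177650 f(22,6)=149226 f(22,8)=95931 f(22,10)=48279 f(22,12)=19019 f(22,14)=5775 f(22,16)=1309 f(22,18)=209 f(22,20)=21 f(22,22)=1
t=23: f(23,1)=208012 f(23,3)=326876 f(23,5)=326876 f(23,7)=245157 f(23,9)=144210 f(23,11)=67298 f(23,13)=24794 f(23,15)=7084 f(23,17)=1518 f(23,19)=230 f(23,21)=22 f(23,23)=1
t=24: f(24,0)=208012 f(24,2)=534888 f(24,4)=653752 f(24,6)=572033 f(24,8)=389367 f(24,10)=211508 f(24,12)=92092 f(24,14)=31878 f(24,16)=8602 f(24,18)=1748 f(24,20)=252 f(24,22)=23 f(24,24)=1
t=25: f(25,1)=742900 f(25,3)=1188640 f(25,5)=1225785 f(25,7)=961400 f(25,9)=600875 f(25,11)=303600 f(25,13)=123970 f(25,15)=40480 f(25,17)=10350 f(25,19)=2000 f(25,21)=275 f(25,23)=24 f(25,25)=1
t=26: f(26,0)=742900 f(26,2)=1931540 f(26,4)=2414425 f(26,6)=2187185 f(26,8)=1562275 f(26,10)=904475 f(26,12)=427570 f(26,14)=164450 f(26,16)=50830 f(26,18)=12350 f(26,20)=2275 f(26,22)=299 f(26,24)=25 f(26,26)=1
t=27: f(27,1)=2674440 f(27,3)=4345965 f(27,5)=4601610 f(27,7)=3749460 f(27,9)=2466750 f(27,11)=1332045 f(27,13)=592020 f(27,15)=215280 f(27,17)=63180 f(27,19)=14625 f(27,21)=2574 f(27,23)=324 f(27,25)=26 f(27,27)=1
Σ_s f(27,s) = 20058300
P = 20058300/134217728 = 5014575/33554432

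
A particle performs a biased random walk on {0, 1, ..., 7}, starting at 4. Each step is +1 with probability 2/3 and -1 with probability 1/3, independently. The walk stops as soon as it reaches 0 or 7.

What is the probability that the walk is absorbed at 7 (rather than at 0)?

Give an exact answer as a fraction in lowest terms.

Answer: 120/127

Derivation:
Biased walk: p = 2/3, q = 1/3, r = q/p = 1/2
Gambler's ruin: P(hit 7 before 0 | start at 4) = (1 - r^a)/(1 - r^N)
r^4 = 1/16; r^7 = 1/128
P = (1 - 1/16) / (1 - 1/128) = 15/16 / 127/128 = 120/127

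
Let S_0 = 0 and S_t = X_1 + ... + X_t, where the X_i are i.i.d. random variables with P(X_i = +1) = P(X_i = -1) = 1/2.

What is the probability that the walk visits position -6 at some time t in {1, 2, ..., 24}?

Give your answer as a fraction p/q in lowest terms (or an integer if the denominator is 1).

Count via complement. Let g(t,s) = #length-t paths at position s with S_1..S_t all ≠ -6.
g(t,s) = g(t-1,s-1) + g(t-1,s+1) for s ≠ -6; g(t,-6) = 0.
t=0: g(0,0)=1
t=1: g(1,-1)=1 g(1,1)=1
t=2: g(2,-2)=1 g(2,0)=2 g(2,2)=1
t=3: g(3,-3)=1 g(3,-1)=3 g(3,1)=3 g(3,3)=1
t=4: g(4,-4)=1 g(4,-2)=4 g(4,0)=6 g(4,2)=4 g(4,4)=1
t=5: g(5,-5)=1 g(5,-3)=5 g(5,-1)=10 g(5,1)=10 g(5,3)=5 g(5,5)=1
t=6: g(6,-4)=6 g(6,-2)=15 g(6,0)=20 g(6,2)=15 g(6,4)=6 g(6,6)=1
t=7: g(7,-5)=6 g(7,-3)=21 g(7,-1)=35 g(7,1)=35 g(7,3)=21 g(7,5)=7 g(7,7)=1
t=8: g(8,-4)=27 g(8,-2)=56 g(8,0)=70 g(8,2)=56 g(8,4)=28 g(8,6)=8 g(8,8)=1
t=9: g(9,-5)=27 g(9,-3)=83 g(9,-1)=126 g(9,1)=126 g(9,3)=84 g(9,5)=36 g(9,7)=9 g(9,9)=1
t=10: g(10,-4)=110 g(10,-2)=209 g(10,0)=252 g(10,2)=210 g(10,4)=120 g(10,6)=45 g(10,8)=10 g(10,10)=1
t=11: g(11,-5)=110 g(11,-3)=319 g(11,-1)=461 g(11,1)=462 g(11,3)=330 g(11,5)=165 g(11,7)=55 g(11,9)=11 g(11,11)=1
t=12: g(12,-4)=429 g(12,-2)=780 g(12,0)=923 g(12,2)=792 g(12,4)=495 g(12,6)=220 g(12,8)=66 g(12,10)=12 g(12,12)=1
t=13: g(13,-5)=429 g(13,-3)=1209 g(13,-1)=1703 g(13,1)=1715 g(13,3)=1287 g(13,5)=715 g(13,7)=286 g(13,9)=78 g(13,11)=13 g(13,13)=1
t=14: g(14,-4)=1638 g(14,-2)=2912 g(14,0)=3418 g(14,2)=3002 g(14,4)=2002 g(14,6)=1001 g(14,8)=364 g(14,10)=91 g(14,12)=14 g(14,14)=1
t=15: g(15,-5)=1638 g(15,-3)=4550 g(15,-1)=6330 g(15,1)=6420 g(15,3)=5004 g(15,5)=3003 g(15,7)=1365 g(15,9)=455 g(15,11)=105 g(15,13)=15 g(15,15)=1
t=16: g(16,-4)=6188 g(16,-2)=10880 g(16,0)=12750 g(16,2)=11424 g(16,4)=8007 g(16,6)=4368 g(16,8)=1820 g(16,10)=560 g(16,12)=120 g(16,14)=16 g(16,16)=1
t=17: g(17,-5)=6188 g(17,-3)=17068 g(17,-1)=23630 g(17,1)=24174 g(17,3)=19431 g(17,5)=12375 g(17,7)=6188 g(17,9)=2380 g(17,11)=680 g(17,13)=136 g(17,15)=17 g(17,17)=1
t=18: g(18,-4)=23256 g(18,-2)=40698 g(18,0)=47804 g(18,2)=43605 g(18,4)=31806 g(18,6)=18563 g(18,8)=8568 g(18,10)=3060 g(18,12)=816 g(18,14)=153 g(18,16)=18 g(18,18)=1
t=19: g(19,-5)=23256 g(19,-3)=63954 g(19,-1)=88502 g(19,1)=91409 g(19,3)=75411 g(19,5)=50369 g(19,7)=27131 g(19,9)=11628 g(19,11)=3876 g(19,13)=969 g(19,15)=171 g(19,17)=19 g(19,19)=1
t=20: g(20,-4)=87210 g(20,-2)=152456 g(20,0)=179911 g(20,2)=166820 g(20,4)=125780 g(20,6)=77500 g(20,8)=38759 g(20,10)=15504 g(20,12)=4845 g(20,14)=1140 g(20,16)=190 g(20,18)=20 g(20,20)=1
t=21: g(21,-5)=87210 g(21,-3)=239666 g(21,-1)=332367 g(21,1)=346731 g(21,3)=292600 g(21,5)=203280 g(21,7)=116259 g(21,9)=54263 g(21,11)=20349 g(21,13)=5985 g(21,15)=1330 g(21,17)=210 g(21,19)=21 g(21,21)=1
t=22: g(22,-4)=326876 g(22,-2)=572033 g(22,0)=679098 g(22,2)=639331 g(22,4)=495880 g(22,6)=319539 g(22,8)=170522 g(22,10)=74612 g(22,12)=26334 g(22,14)=7315 g(22,16)=1540 g(22,18)=231 g(22,20)=22 g(22,22)=1
t=23: g(23,-5)=326876 g(23,-3)=898909 g(23,-1)=1251131 g(23,1)=1318429 g(23,3)=1135211 g(23,5)=815419 g(23,7)=490061 g(23,9)=245134 g(23,11)=100946 g(23,13)=33649 g(23,15)=8855 g(23,17)=1771 g(23,19)=253 g(23,21)=23 g(23,23)=1
t=24: g(24,-4)=1225785 g(24,-2)=2150040 g(24,0)=2569560 g(24,2)=2453640 g(24,4)=1950630 g(24,6)=1305480 g(24,8)=735195 g(24,10)=346080 g(24,12)=134595 g(24,14)=42504 g(24,16)=10626 g(24,18)=2024 g(24,20)=276 g(24,22)=24 g(24,24)=1
Paths never hitting -6: Σ_s g(24,s) = 12926460
Paths hitting -6: 2^24 - 12926460 = 3850756
P = 3850756/16777216 = 962689/4194304

Answer: 962689/4194304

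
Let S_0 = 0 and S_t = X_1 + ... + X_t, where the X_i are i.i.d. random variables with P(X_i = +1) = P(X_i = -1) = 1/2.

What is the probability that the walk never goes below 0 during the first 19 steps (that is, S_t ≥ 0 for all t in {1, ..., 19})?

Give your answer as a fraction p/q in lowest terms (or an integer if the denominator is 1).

Let f(t,s) = #length-t paths at position s with S_1..S_t all ≥ 0.
f(t,s) = f(t-1,s-1) + f(t-1,s+1) for s ≥ 0; f(t,s) = 0 for s < 0.
t=0: f(0,0)=1
t=1: f(1,1)=1
t=2: f(2,0)=1 f(2,2)=1
t=3: f(3,1)=2 f(3,3)=1
t=4: f(4,0)=2 f(4,2)=3 f(4,4)=1
t=5: f(5,1)=5 f(5,3)=4 f(5,5)=1
t=6: f(6,0)=5 f(6,2)=9 f(6,4)=5 f(6,6)=1
t=7: f(7,1)=14 f(7,3)=14 f(7,5)=6 f(7,7)=1
t=8: f(8,0)=14 f(8,2)=28 f(8,4)=20 f(8,6)=7 f(8,8)=1
t=9: f(9,1)=42 f(9,3)=48 f(9,5)=27 f(9,7)=8 f(9,9)=1
t=10: f(10,0)=42 f(10,2)=90 f(10,4)=75 f(10,6)=35 f(10,8)=9 f(10,10)=1
t=11: f(11,1)=132 f(11,3)=165 f(11,5)=110 f(11,7)=44 f(11,9)=10 f(11,11)=1
t=12: f(12,0)=132 f(12,2)=297 f(12,4)=275 f(12,6)=154 f(12,8)=54 f(12,10)=11 f(12,12)=1
t=13: f(13,1)=429 f(13,3)=572 f(13,5)=429 f(13,7)=208 f(13,9)=65 f(13,11)=12 f(13,13)=1
t=14: f(14,0)=429 f(14,2)=1001 f(14,4)=1001 f(14,6)=637 f(14,8)=273 f(14,10)=77 f(14,12)=13 f(14,14)=1
t=15: f(15,1)=1430 f(15,3)=2002 f(15,5)=1638 f(15,7)=910 f(15,9)=350 f(15,11)=90 f(15,13)=14 f(15,15)=1
t=16: f(16,0)=1430 f(16,2)=3432 f(16,4)=3640 f(16,6)=2548 f(16,8)=1260 f(16,10)=440 f(16,12)=104 f(16,14)=15 f(16,16)=1
t=17: f(17,1)=4862 f(17,3)=7072 f(17,5)=6188 f(17,7)=3808 f(17,9)=1700 f(17,11)=544 f(17,13)=119 f(17,15)=16 f(17,17)=1
t=18: f(18,0)=4862 f(18,2)=11934 f(18,4)=13260 f(18,6)=9996 f(18,8)=5508 f(18,10)=2244 f(18,12)=663 f(18,14)=135 f(18,16)=17 f(18,18)=1
t=19: f(19,1)=16796 f(19,3)=25194 f(19,5)=23256 f(19,7)=15504 f(19,9)=7752 f(19,11)=2907 f(19,13)=798 f(19,15)=152 f(19,17)=18 f(19,19)=1
Σ_s f(19,s) = 92378
P = 92378/524288 = 46189/262144

Answer: 46189/262144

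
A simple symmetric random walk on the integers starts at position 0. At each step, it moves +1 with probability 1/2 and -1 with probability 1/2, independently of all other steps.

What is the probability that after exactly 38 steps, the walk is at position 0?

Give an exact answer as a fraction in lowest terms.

To return to 0 after 38 steps: need exactly 19 steps of +1 and 19 of -1.
Favorable paths: C(38,19) = 35345263800
Total paths: 2^38 = 274877906944
P = 35345263800/274877906944 = 4418157975/34359738368

Answer: 4418157975/34359738368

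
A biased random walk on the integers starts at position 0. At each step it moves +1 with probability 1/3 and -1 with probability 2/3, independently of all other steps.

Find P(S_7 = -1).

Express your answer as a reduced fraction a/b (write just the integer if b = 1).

Answer: 560/2187

Derivation:
To reach position -1 after 7 steps: need 3 steps of +1 and 4 steps of -1.
Number of such sequences: C(7,3) = 35
Each has probability (1/3)^3 · (2/3)^4 = 16/2187
P = 35 · 16/2187 = 560/2187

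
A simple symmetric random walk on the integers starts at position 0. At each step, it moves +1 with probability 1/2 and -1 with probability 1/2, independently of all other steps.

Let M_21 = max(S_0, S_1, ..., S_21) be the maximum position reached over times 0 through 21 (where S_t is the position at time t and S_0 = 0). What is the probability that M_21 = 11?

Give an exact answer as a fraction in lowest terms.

Answer: 20349/2097152

Derivation:
Let M_21 = max(S_0,...,S_21). Use the reflection principle: for j ≥ 1, #{paths with M_21 ≥ j} = #{S_21 ≥ j} + #{S_21 ≥ j+1}.
By reflection, #{M_21 ≥ 11} = #{S_21 ≥ 11} + #{S_21 ≥ 12} = 27896 + 7547 = 35443.
#{M_21 ≥ 12} = #{S_21 ≥ 12} + #{S_21 ≥ 13} = 7547 + 7547 = 15094.
#{M_21 = 11} = 35443 - 15094 = 20349.
P(M_21 = 11) = 20349/2097152 = 20349/2097152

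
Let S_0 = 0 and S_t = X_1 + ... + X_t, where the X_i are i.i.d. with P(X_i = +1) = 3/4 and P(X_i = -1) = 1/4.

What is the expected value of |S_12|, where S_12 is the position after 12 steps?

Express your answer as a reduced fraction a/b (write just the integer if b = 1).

S_12 takes values m ≡ 0 (mod 2) with |m| ≤ 12; P(S_12=m) = C(12,(12+m)/2) · (3/4)^((12+m)/2) · (1/4)^((12-m)/2).
Distribution: P(S=-12)=1/16777216, P(S=-10)=9/4194304, P(S=-8)=297/8388608, P(S=-6)=1485/4194304, P(S=-4)=40095/16777216, P(S=-2)=24057/2097152, P(S=0)=168399/4194304, P(S=2)=216513/2097152, P(S=4)=3247695/16777216, P(S=6)=1082565/4194304, P(S=8)=1948617/8388608, P(S=10)=531441/4194304, P(S=12)=531441/16777216
E[|S_12|] = Σ_m |m|·P(S_12=m) = 6364713/1048576

Answer: 6364713/1048576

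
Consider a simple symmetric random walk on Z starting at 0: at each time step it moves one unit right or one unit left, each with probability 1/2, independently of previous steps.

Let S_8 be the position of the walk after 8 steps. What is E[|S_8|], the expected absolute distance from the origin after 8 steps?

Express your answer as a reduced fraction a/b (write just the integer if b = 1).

Answer: 35/16

Derivation:
S_8 takes values m ≡ 0 (mod 2) with |m| ≤ 8; P(S_8=m) = C(8,(8+m)/2)/2^8.
Total paths: 2^8 = 256
Distribution: P(S=-8)=1/256, P(S=-6)=8/256, P(S=-4)=28/256, P(S=-2)=56/256, P(S=0)=70/256, P(S=2)=56/256, P(S=4)=28/256, P(S=6)=8/256, P(S=8)=1/256
E[|S_8|] = Σ_m |m|·P(S_8=m) = 560/256 = 35/16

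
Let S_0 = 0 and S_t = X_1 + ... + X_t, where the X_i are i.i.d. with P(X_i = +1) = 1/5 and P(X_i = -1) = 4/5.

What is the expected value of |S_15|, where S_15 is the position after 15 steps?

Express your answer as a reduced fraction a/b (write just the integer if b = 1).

Answer: 11001130947/1220703125

Derivation:
S_15 takes values m ≡ 1 (mod 2) with |m| ≤ 15; P(S_15=m) = C(15,(15+m)/2) · (1/5)^((15+m)/2) · (4/5)^((15-m)/2).
Distribution: P(S=-15)=1073741824/30517578125, P(S=-13)=805306368/6103515625, P(S=-11)=1409286144/6103515625, P(S=-9)=1526726656/6103515625, P(S=-7)=1145044992/6103515625, P(S=-5)=3148873728/30517578125, P(S=-3)=262406144/6103515625, P(S=-1)=84344832/6103515625, P(S=1)=21086208/6103515625, P(S=3)=4100096/6103515625, P(S=5)=3075072/30517578125, P(S=7)=69888/6103515625, P(S=9)=5824/6103515625, P(S=11)=336/6103515625, P(S=13)=12/6103515625, P(S=15)=1/30517578125
E[|S_15|] = Σ_m |m|·P(S_15=m) = 11001130947/1220703125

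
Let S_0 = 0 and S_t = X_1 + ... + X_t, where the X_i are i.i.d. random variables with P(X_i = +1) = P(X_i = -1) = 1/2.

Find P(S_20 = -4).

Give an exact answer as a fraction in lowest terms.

To reach position -4 after 20 steps: need 8 steps of +1 and 12 of -1.
Favorable paths: C(20,8) = 125970
Total paths: 2^20 = 1048576
P = 125970/1048576 = 62985/524288

Answer: 62985/524288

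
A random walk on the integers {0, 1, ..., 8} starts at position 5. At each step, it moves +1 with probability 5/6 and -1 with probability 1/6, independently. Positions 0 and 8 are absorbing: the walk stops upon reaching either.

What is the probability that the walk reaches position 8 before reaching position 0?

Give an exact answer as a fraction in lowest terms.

Biased walk: p = 5/6, q = 1/6, r = q/p = 1/5
Gambler's ruin: P(hit 8 before 0 | start at 5) = (1 - r^a)/(1 - r^N)
r^5 = 1/3125; r^8 = 1/390625
P = (1 - 1/3125) / (1 - 1/390625) = 3124/3125 / 390624/390625 = 97625/97656

Answer: 97625/97656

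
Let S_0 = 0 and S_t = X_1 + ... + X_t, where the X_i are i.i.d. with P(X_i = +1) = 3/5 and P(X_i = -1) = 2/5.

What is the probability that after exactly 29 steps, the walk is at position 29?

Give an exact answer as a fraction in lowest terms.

To reach position 29 after 29 steps: need 29 steps of +1 and 0 steps of -1.
Number of such sequences: C(29,29) = 1
Each has probability (3/5)^29 · (2/5)^0 = 68630377364883/186264514923095703125
P = 1 · 68630377364883/186264514923095703125 = 68630377364883/186264514923095703125

Answer: 68630377364883/186264514923095703125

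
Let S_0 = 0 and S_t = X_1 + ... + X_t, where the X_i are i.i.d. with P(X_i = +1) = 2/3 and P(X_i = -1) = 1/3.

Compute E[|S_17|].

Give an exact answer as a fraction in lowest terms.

Answer: 85632247/14348907

Derivation:
S_17 takes values m ≡ 1 (mod 2) with |m| ≤ 17; P(S_17=m) = C(17,(17+m)/2) · (2/3)^((17+m)/2) · (1/3)^((17-m)/2).
Distribution: P(S=-17)=1/129140163, P(S=-15)=34/129140163, P(S=-13)=544/129140163, P(S=-11)=5440/129140163, P(S=-9)=38080/129140163, P(S=-7)=198016/129140163, P(S=-5)=792064/129140163, P(S=-3)=2489344/129140163, P(S=-1)=6223360/129140163, P(S=1)=12446720/129140163, P(S=3)=19914752/129140163, P(S=5)=25346048/129140163, P(S=7)=25346048/129140163, P(S=9)=19496960/129140163, P(S=11)=11141120/129140163, P(S=13)=4456448/129140163, P(S=15)=1114112/129140163, P(S=17)=131072/129140163
E[|S_17|] = Σ_m |m|·P(S_17=m) = 85632247/14348907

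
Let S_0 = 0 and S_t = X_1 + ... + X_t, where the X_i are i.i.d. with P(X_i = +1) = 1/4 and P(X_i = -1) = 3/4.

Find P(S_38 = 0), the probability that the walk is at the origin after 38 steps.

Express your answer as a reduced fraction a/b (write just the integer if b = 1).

To be at 0 after 38 steps: need exactly 19 steps of +1 and 19 of -1.
Number of such sequences: C(38,19) = 35345263800
Each has probability (1/4)^19 · (3/4)^19 = 1162261467/75557863725914323419136
P = 35345263800 · 1162261467/75557863725914323419136 = 5135054769461249325/9444732965739290427392

Answer: 5135054769461249325/9444732965739290427392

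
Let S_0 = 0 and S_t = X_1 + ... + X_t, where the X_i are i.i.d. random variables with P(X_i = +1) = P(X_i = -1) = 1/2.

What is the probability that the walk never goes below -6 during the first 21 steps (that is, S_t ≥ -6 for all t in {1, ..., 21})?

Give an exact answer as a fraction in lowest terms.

Let f(t,s) = #length-t paths at position s with S_1..S_t all ≥ -6.
f(t,s) = f(t-1,s-1) + f(t-1,s+1) for s ≥ -6; f(t,s) = 0 for s < -6.
t=0: f(0,0)=1
t=1: f(1,-1)=1 f(1,1)=1
t=2: f(2,-2)=1 f(2,0)=2 f(2,2)=1
t=3: f(3,-3)=1 f(3,-1)=3 f(3,1)=3 f(3,3)=1
t=4: f(4,-4)=1 f(4,-2)=4 f(4,0)=6 f(4,2)=4 f(4,4)=1
t=5: f(5,-5)=1 f(5,-3)=5 f(5,-1)=10 f(5,1)=10 f(5,3)=5 f(5,5)=1
t=6: f(6,-6)=1 f(6,-4)=6 f(6,-2)=15 f(6,0)=20 f(6,2)=15 f(6,4)=6 f(6,6)=1
t=7: f(7,-5)=7 f(7,-3)=21 f(7,-1)=35 f(7,1)=35 f(7,3)=21 f(7,5)=7 f(7,7)=1
t=8: f(8,-6)=7 f(8,-4)=28 f(8,-2)=56 f(8,0)=70 f(8,2)=56 f(8,4)=28 f(8,6)=8 f(8,8)=1
t=9: f(9,-5)=35 f(9,-3)=84 f(9,-1)=126 f(9,1)=126 f(9,3)=84 f(9,5)=36 f(9,7)=9 f(9,9)=1
t=10: f(10,-6)=35 f(10,-4)=119 f(10,-2)=210 f(10,0)=252 f(10,2)=210 f(10,4)=120 f(10,6)=45 f(10,8)=10 f(10,10)=1
t=11: f(11,-5)=154 f(11,-3)=329 f(11,-1)=462 f(11,1)=462 f(11,3)=330 f(11,5)=165 f(11,7)=55 f(11,9)=11 f(11,11)=1
t=12: f(12,-6)=154 f(12,-4)=483 f(12,-2)=791 f(12,0)=924 f(12,2)=792 f(12,4)=495 f(12,6)=220 f(12,8)=66 f(12,10)=12 f(12,12)=1
t=13: f(13,-5)=637 f(13,-3)=1274 f(13,-1)=1715 f(13,1)=1716 f(13,3)=1287 f(13,5)=715 f(13,7)=286 f(13,9)=78 f(13,11)=13 f(13,13)=1
t=14: f(14,-6)=637 f(14,-4)=1911 f(14,-2)=2989 f(14,0)=3431 f(14,2)=3003 f(14,4)=2002 f(14,6)=1001 f(14,8)=364 f(14,10)=91 f(14,12)=14 f(14,14)=1
t=15: f(15,-5)=2548 f(15,-3)=4900 f(15,-1)=6420 f(15,1)=6434 f(15,3)=5005 f(15,5)=3003 f(15,7)=1365 f(15,9)=455 f(15,11)=105 f(15,13)=15 f(15,15)=1
t=16: f(16,-6)=2548 f(16,-4)=7448 f(16,-2)=11320 f(16,0)=12854 f(16,2)=11439 f(16,4)=8008 f(16,6)=4368 f(16,8)=1820 f(16,10)=560 f(16,12)=120 f(16,14)=16 f(16,16)=1
t=17: f(17,-5)=9996 f(17,-3)=18768 f(17,-1)=24174 f(17,1)=24293 f(17,3)=19447 f(17,5)=12376 f(17,7)=6188 f(17,9)=2380 f(17,11)=680 f(17,13)=136 f(17,15)=17 f(17,17)=1
t=18: f(18,-6)=9996 f(18,-4)=28764 f(18,-2)=42942 f(18,0)=48467 f(18,2)=43740 f(18,4)=31823 f(18,6)=18564 f(18,8)=8568 f(18,10)=3060 f(18,12)=816 f(18,14)=153 f(18,16)=18 f(18,18)=1
t=19: f(19,-5)=38760 f(19,-3)=71706 f(19,-1)=91409 f(19,1)=92207 f(19,3)=75563 f(19,5)=50387 f(19,7)=27132 f(19,9)=11628 f(19,11)=3876 f(19,13)=969 f(19,15)=171 f(19,17)=19 f(19,19)=1
t=20: f(20,-6)=38760 f(20,-4)=110466 f(20,-2)=163115 f(20,0)=183616 f(20,2)=167770 f(20,4)=125950 f(20,6)=77519 f(20,8)=38760 f(20,10)=15504 f(20,12)=4845 f(20,14)=1140 f(20,16)=190 f(20,18)=20 f(20,20)=1
t=21: f(21,-5)=149226 f(21,-3)=273581 f(21,-1)=346731 f(21,1)=351386 f(21,3)=293720 f(21,5)=203469 f(21,7)=116279 f(21,9)=54264 f(21,11)=20349 f(21,13)=5985 f(21,15)=1330 f(21,17)=210 f(21,19)=21 f(21,21)=1
Σ_s f(21,s) = 1816552
P = 1816552/2097152 = 227069/262144

Answer: 227069/262144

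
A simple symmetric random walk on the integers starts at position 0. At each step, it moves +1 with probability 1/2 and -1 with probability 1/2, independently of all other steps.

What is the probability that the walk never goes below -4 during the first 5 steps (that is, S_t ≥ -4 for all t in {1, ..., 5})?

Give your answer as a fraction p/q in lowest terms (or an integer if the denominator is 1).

Let f(t,s) = #length-t paths at position s with S_1..S_t all ≥ -4.
f(t,s) = f(t-1,s-1) + f(t-1,s+1) for s ≥ -4; f(t,s) = 0 for s < -4.
t=0: f(0,0)=1
t=1: f(1,-1)=1 f(1,1)=1
t=2: f(2,-2)=1 f(2,0)=2 f(2,2)=1
t=3: f(3,-3)=1 f(3,-1)=3 f(3,1)=3 f(3,3)=1
t=4: f(4,-4)=1 f(4,-2)=4 f(4,0)=6 f(4,2)=4 f(4,4)=1
t=5: f(5,-3)=5 f(5,-1)=10 f(5,1)=10 f(5,3)=5 f(5,5)=1
Σ_s f(5,s) = 31
P = 31/32 = 31/32

Answer: 31/32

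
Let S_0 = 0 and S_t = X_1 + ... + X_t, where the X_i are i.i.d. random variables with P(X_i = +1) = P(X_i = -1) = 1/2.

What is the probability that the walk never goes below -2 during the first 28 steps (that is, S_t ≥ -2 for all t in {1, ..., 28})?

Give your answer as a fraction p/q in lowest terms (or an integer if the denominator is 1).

Answer: 14375115/33554432

Derivation:
Let f(t,s) = #length-t paths at position s with S_1..S_t all ≥ -2.
f(t,s) = f(t-1,s-1) + f(t-1,s+1) for s ≥ -2; f(t,s) = 0 for s < -2.
t=0: f(0,0)=1
t=1: f(1,-1)=1 f(1,1)=1
t=2: f(2,-2)=1 f(2,0)=2 f(2,2)=1
t=3: f(3,-1)=3 f(3,1)=3 f(3,3)=1
t=4: f(4,-2)=3 f(4,0)=6 f(4,2)=4 f(4,4)=1
t=5: f(5,-1)=9 f(5,1)=10 f(5,3)=5 f(5,5)=1
t=6: f(6,-2)=9 f(6,0)=19 f(6,2)=15 f(6,4)=6 f(6,6)=1
t=7: f(7,-1)=28 f(7,1)=34 f(7,3)=21 f(7,5)=7 f(7,7)=1
t=8: f(8,-2)=28 f(8,0)=62 f(8,2)=55 f(8,4)=28 f(8,6)=8 f(8,8)=1
t=9: f(9,-1)=90 f(9,1)=117 f(9,3)=83 f(9,5)=36 f(9,7)=9 f(9,9)=1
t=10: f(10,-2)=90 f(10,0)=207 f(10,2)=200 f(10,4)=119 f(10,6)=45 f(10,8)=10 f(10,10)=1
t=11: f(11,-1)=297 f(11,1)=407 f(11,3)=319 f(11,5)=164 f(11,7)=55 f(11,9)=11 f(11,11)=1
t=12: f(12,-2)=297 f(12,0)=704 f(12,2)=726 f(12,4)=483 f(12,6)=219 f(12,8)=66 f(12,10)=12 f(12,12)=1
t=13: f(13,-1)=1001 f(13,1)=1430 f(13,3)=1209 f(13,5)=702 f(13,7)=285 f(13,9)=78 f(13,11)=13 f(13,13)=1
t=14: f(14,-2)=1001 f(14,0)=2431 f(14,2)=2639 f(14,4)=1911 f(14,6)=987 f(14,8)=363 f(14,10)=91 f(14,12)=14 f(14,14)=1
t=15: f(15,-1)=3432 f(15,1)=5070 f(15,3)=4550 f(15,5)=2898 f(15,7)=1350 f(15,9)=454 f(15,11)=105 f(15,13)=15 f(15,15)=1
t=16: f(16,-2)=3432 f(16,0)=8502 f(16,2)=9620 f(16,4)=7448 f(16,6)=4248 f(16,8)=1804 f(16,10)=559 f(16,12)=120 f(16,14)=16 f(16,16)=1
t=17: f(17,-1)=11934 f(17,1)=18122 f(17,3)=17068 f(17,5)=11696 f(17,7)=6052 f(17,9)=2363 f(17,11)=679 f(17,13)=136 f(17,15)=17 f(17,17)=1
t=18: f(18,-2)=11934 f(18,0)=30056 f(18,2)=35190 f(18,4)=28764 f(18,6)=17748 f(18,8)=8415 f(18,10)=3042 f(18,12)=815 f(18,14)=153 f(18,16)=18 f(18,18)=1
t=19: f(19,-1)=41990 f(19,1)=65246 f(19,3)=63954 f(19,5)=46512 f(19,7)=26163 f(19,9)=11457 f(19,11)=3857 f(19,13)=968 f(19,15)=171 f(19,17)=19 f(19,19)=1
t=20: f(20,-2)=41990 f(20,0)=107236 f(20,2)=129200 f(20,4)=110466 f(20,6)=72675 f(20,8)=37620 f(20,10)=15314 f(20,12)=4825 f(20,14)=1139 f(20,16)=190 f(20,18)=20 f(20,20)=1
t=21: f(21,-1)=149226 f(21,1)=236436 f(21,3)=239666 f(21,5)=183141 f(21,7)=110295 f(21,9)=52934 f(21,11)=20139 f(21,13)=5964 f(21,15)=1329 f(21,17)=210 f(21,19)=21 f(21,21)=1
t=22: f(22,-2)=149226 f(22,0)=385662 f(22,2)=476102 f(22,4)=422807 f(22,6)=293436 f(22,8)=163229 f(22,10)=73073 f(22,12)=26103 f(22,14)=7293 f(22,16)=1539 f(22,18)=231 f(22,20)=22 f(22,22)=1
t=23: f(23,-1)=534888 f(23,1)=861764 f(23,3)=898909 f(23,5)=716243 f(23,7)=456665 f(23,9)=236302 f(23,11)=99176 f(23,13)=33396 f(23,15)=8832 f(23,17)=1770 f(23,19)=253 f(23,21)=23 f(23,23)=1
t=24: f(24,-2)=534888 f(24,0)=1396652 f(24,2)=1760673 f(24,4)=1615152 f(24,6)=1172908 f(24,8)=692967 f(24,10)=335478 f(24,12)=132572 f(24,14)=42228 f(24,16)=10602 f(24,18)=2023 f(24,20)=276 f(24,22)=24 f(24,24)=1
t=25: f(25,-1)=1931540 f(25,1)=3157325 f(25,3)=3375825 f(25,5)=2788060 f(25,7)=1865875 f(25,9)=1028445 f(25,11)=468050 f(25,13)=174800 f(25,15)=52830 f(25,17)=12625 f(25,19)=2299 f(25,21)=300 f(25,23)=25 f(25,25)=1
t=26: f(26,-2)=1931540 f(26,0)=5088865 f(26,2)=6533150 f(26,4)=6163885 f(26,6)=4653935 f(26,8)=2894320 f(26,10)=1496495 f(26,12)=642850 f(26,14)=227630 f(26,16)=65455 f(26,18)=14924 f(26,20)=2599 f(26,22)=325 f(26,24)=26 f(26,26)=1
t=27: f(27,-1)=7020405 f(27,1)=11622015 f(27,3)=12697035 f(27,5)=10817820 f(27,7)=7548255 f(27,9)=4390815 f(27,11)=2139345 f(27,13)=870480 f(27,15)=293085 f(27,17)=80379 f(27,19)=17523 f(27,21)=2924 f(27,23)=351 f(27,25)=27 f(27,27)=1
t=28: f(28,-2)=7020405 f(28,0)=18642420 f(28,2)=24319050 f(28,4)=23514855 f(28,6)=18366075 f(28,8)=11939070 f(28,10)=6530160 f(28,12)=3009825 f(28,14)=1163565 f(28,16)=373464 f(28,18)=97902 f(28,20)=20447 f(28,22)=3275 f(28,24)=378 f(28,26)=28 f(28,28)=1
Σ_s f(28,s) = 115000920
P = 115000920/268435456 = 14375115/33554432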